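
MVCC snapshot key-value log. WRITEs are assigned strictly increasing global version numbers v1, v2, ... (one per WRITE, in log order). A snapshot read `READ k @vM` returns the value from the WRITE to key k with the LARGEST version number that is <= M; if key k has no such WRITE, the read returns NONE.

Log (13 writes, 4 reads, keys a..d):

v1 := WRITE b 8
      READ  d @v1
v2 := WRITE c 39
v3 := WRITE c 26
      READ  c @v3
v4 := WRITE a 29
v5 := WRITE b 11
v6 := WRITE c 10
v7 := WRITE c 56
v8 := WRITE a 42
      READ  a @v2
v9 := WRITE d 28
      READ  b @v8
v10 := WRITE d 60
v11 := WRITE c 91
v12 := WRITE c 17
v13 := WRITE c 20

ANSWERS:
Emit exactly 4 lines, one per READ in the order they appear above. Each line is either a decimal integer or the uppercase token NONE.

v1: WRITE b=8  (b history now [(1, 8)])
READ d @v1: history=[] -> no version <= 1 -> NONE
v2: WRITE c=39  (c history now [(2, 39)])
v3: WRITE c=26  (c history now [(2, 39), (3, 26)])
READ c @v3: history=[(2, 39), (3, 26)] -> pick v3 -> 26
v4: WRITE a=29  (a history now [(4, 29)])
v5: WRITE b=11  (b history now [(1, 8), (5, 11)])
v6: WRITE c=10  (c history now [(2, 39), (3, 26), (6, 10)])
v7: WRITE c=56  (c history now [(2, 39), (3, 26), (6, 10), (7, 56)])
v8: WRITE a=42  (a history now [(4, 29), (8, 42)])
READ a @v2: history=[(4, 29), (8, 42)] -> no version <= 2 -> NONE
v9: WRITE d=28  (d history now [(9, 28)])
READ b @v8: history=[(1, 8), (5, 11)] -> pick v5 -> 11
v10: WRITE d=60  (d history now [(9, 28), (10, 60)])
v11: WRITE c=91  (c history now [(2, 39), (3, 26), (6, 10), (7, 56), (11, 91)])
v12: WRITE c=17  (c history now [(2, 39), (3, 26), (6, 10), (7, 56), (11, 91), (12, 17)])
v13: WRITE c=20  (c history now [(2, 39), (3, 26), (6, 10), (7, 56), (11, 91), (12, 17), (13, 20)])

Answer: NONE
26
NONE
11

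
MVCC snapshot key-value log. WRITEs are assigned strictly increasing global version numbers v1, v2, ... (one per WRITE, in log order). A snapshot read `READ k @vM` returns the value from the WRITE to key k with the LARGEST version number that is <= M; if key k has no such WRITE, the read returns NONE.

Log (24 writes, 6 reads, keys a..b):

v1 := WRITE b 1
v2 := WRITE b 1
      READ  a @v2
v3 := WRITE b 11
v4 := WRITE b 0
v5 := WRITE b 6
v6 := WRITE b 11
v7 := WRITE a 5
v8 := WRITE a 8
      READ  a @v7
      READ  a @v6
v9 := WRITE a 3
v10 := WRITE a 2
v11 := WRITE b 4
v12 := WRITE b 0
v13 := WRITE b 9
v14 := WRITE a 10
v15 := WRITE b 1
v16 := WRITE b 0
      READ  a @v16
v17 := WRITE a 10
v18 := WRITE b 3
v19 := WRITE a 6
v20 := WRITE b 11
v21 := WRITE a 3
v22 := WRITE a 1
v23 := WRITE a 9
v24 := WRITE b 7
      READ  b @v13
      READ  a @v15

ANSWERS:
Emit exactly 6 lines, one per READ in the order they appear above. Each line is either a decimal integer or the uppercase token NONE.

Answer: NONE
5
NONE
10
9
10

Derivation:
v1: WRITE b=1  (b history now [(1, 1)])
v2: WRITE b=1  (b history now [(1, 1), (2, 1)])
READ a @v2: history=[] -> no version <= 2 -> NONE
v3: WRITE b=11  (b history now [(1, 1), (2, 1), (3, 11)])
v4: WRITE b=0  (b history now [(1, 1), (2, 1), (3, 11), (4, 0)])
v5: WRITE b=6  (b history now [(1, 1), (2, 1), (3, 11), (4, 0), (5, 6)])
v6: WRITE b=11  (b history now [(1, 1), (2, 1), (3, 11), (4, 0), (5, 6), (6, 11)])
v7: WRITE a=5  (a history now [(7, 5)])
v8: WRITE a=8  (a history now [(7, 5), (8, 8)])
READ a @v7: history=[(7, 5), (8, 8)] -> pick v7 -> 5
READ a @v6: history=[(7, 5), (8, 8)] -> no version <= 6 -> NONE
v9: WRITE a=3  (a history now [(7, 5), (8, 8), (9, 3)])
v10: WRITE a=2  (a history now [(7, 5), (8, 8), (9, 3), (10, 2)])
v11: WRITE b=4  (b history now [(1, 1), (2, 1), (3, 11), (4, 0), (5, 6), (6, 11), (11, 4)])
v12: WRITE b=0  (b history now [(1, 1), (2, 1), (3, 11), (4, 0), (5, 6), (6, 11), (11, 4), (12, 0)])
v13: WRITE b=9  (b history now [(1, 1), (2, 1), (3, 11), (4, 0), (5, 6), (6, 11), (11, 4), (12, 0), (13, 9)])
v14: WRITE a=10  (a history now [(7, 5), (8, 8), (9, 3), (10, 2), (14, 10)])
v15: WRITE b=1  (b history now [(1, 1), (2, 1), (3, 11), (4, 0), (5, 6), (6, 11), (11, 4), (12, 0), (13, 9), (15, 1)])
v16: WRITE b=0  (b history now [(1, 1), (2, 1), (3, 11), (4, 0), (5, 6), (6, 11), (11, 4), (12, 0), (13, 9), (15, 1), (16, 0)])
READ a @v16: history=[(7, 5), (8, 8), (9, 3), (10, 2), (14, 10)] -> pick v14 -> 10
v17: WRITE a=10  (a history now [(7, 5), (8, 8), (9, 3), (10, 2), (14, 10), (17, 10)])
v18: WRITE b=3  (b history now [(1, 1), (2, 1), (3, 11), (4, 0), (5, 6), (6, 11), (11, 4), (12, 0), (13, 9), (15, 1), (16, 0), (18, 3)])
v19: WRITE a=6  (a history now [(7, 5), (8, 8), (9, 3), (10, 2), (14, 10), (17, 10), (19, 6)])
v20: WRITE b=11  (b history now [(1, 1), (2, 1), (3, 11), (4, 0), (5, 6), (6, 11), (11, 4), (12, 0), (13, 9), (15, 1), (16, 0), (18, 3), (20, 11)])
v21: WRITE a=3  (a history now [(7, 5), (8, 8), (9, 3), (10, 2), (14, 10), (17, 10), (19, 6), (21, 3)])
v22: WRITE a=1  (a history now [(7, 5), (8, 8), (9, 3), (10, 2), (14, 10), (17, 10), (19, 6), (21, 3), (22, 1)])
v23: WRITE a=9  (a history now [(7, 5), (8, 8), (9, 3), (10, 2), (14, 10), (17, 10), (19, 6), (21, 3), (22, 1), (23, 9)])
v24: WRITE b=7  (b history now [(1, 1), (2, 1), (3, 11), (4, 0), (5, 6), (6, 11), (11, 4), (12, 0), (13, 9), (15, 1), (16, 0), (18, 3), (20, 11), (24, 7)])
READ b @v13: history=[(1, 1), (2, 1), (3, 11), (4, 0), (5, 6), (6, 11), (11, 4), (12, 0), (13, 9), (15, 1), (16, 0), (18, 3), (20, 11), (24, 7)] -> pick v13 -> 9
READ a @v15: history=[(7, 5), (8, 8), (9, 3), (10, 2), (14, 10), (17, 10), (19, 6), (21, 3), (22, 1), (23, 9)] -> pick v14 -> 10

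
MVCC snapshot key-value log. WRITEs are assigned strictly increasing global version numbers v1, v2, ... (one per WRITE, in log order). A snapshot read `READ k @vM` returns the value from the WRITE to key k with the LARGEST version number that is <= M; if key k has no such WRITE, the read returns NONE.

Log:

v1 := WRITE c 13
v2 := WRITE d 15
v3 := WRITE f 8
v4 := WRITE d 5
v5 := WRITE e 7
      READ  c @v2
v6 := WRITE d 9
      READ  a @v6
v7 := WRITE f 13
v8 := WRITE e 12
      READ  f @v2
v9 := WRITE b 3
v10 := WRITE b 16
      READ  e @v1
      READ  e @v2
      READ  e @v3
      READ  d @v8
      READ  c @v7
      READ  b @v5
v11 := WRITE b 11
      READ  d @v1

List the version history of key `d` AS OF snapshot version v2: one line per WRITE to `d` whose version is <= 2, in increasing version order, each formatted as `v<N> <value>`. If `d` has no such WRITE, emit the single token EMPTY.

Answer: v2 15

Derivation:
Scan writes for key=d with version <= 2:
  v1 WRITE c 13 -> skip
  v2 WRITE d 15 -> keep
  v3 WRITE f 8 -> skip
  v4 WRITE d 5 -> drop (> snap)
  v5 WRITE e 7 -> skip
  v6 WRITE d 9 -> drop (> snap)
  v7 WRITE f 13 -> skip
  v8 WRITE e 12 -> skip
  v9 WRITE b 3 -> skip
  v10 WRITE b 16 -> skip
  v11 WRITE b 11 -> skip
Collected: [(2, 15)]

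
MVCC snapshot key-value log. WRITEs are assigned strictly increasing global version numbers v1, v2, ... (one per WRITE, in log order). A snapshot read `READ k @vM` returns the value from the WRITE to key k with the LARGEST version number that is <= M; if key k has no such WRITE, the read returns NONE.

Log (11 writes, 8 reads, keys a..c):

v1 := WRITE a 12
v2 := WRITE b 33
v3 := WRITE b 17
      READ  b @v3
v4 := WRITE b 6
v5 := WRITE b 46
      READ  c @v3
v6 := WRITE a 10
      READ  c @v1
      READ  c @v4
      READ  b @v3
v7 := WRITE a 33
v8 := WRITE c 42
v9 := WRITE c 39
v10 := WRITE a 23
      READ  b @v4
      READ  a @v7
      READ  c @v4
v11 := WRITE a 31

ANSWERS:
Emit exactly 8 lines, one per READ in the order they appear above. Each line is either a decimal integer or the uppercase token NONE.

v1: WRITE a=12  (a history now [(1, 12)])
v2: WRITE b=33  (b history now [(2, 33)])
v3: WRITE b=17  (b history now [(2, 33), (3, 17)])
READ b @v3: history=[(2, 33), (3, 17)] -> pick v3 -> 17
v4: WRITE b=6  (b history now [(2, 33), (3, 17), (4, 6)])
v5: WRITE b=46  (b history now [(2, 33), (3, 17), (4, 6), (5, 46)])
READ c @v3: history=[] -> no version <= 3 -> NONE
v6: WRITE a=10  (a history now [(1, 12), (6, 10)])
READ c @v1: history=[] -> no version <= 1 -> NONE
READ c @v4: history=[] -> no version <= 4 -> NONE
READ b @v3: history=[(2, 33), (3, 17), (4, 6), (5, 46)] -> pick v3 -> 17
v7: WRITE a=33  (a history now [(1, 12), (6, 10), (7, 33)])
v8: WRITE c=42  (c history now [(8, 42)])
v9: WRITE c=39  (c history now [(8, 42), (9, 39)])
v10: WRITE a=23  (a history now [(1, 12), (6, 10), (7, 33), (10, 23)])
READ b @v4: history=[(2, 33), (3, 17), (4, 6), (5, 46)] -> pick v4 -> 6
READ a @v7: history=[(1, 12), (6, 10), (7, 33), (10, 23)] -> pick v7 -> 33
READ c @v4: history=[(8, 42), (9, 39)] -> no version <= 4 -> NONE
v11: WRITE a=31  (a history now [(1, 12), (6, 10), (7, 33), (10, 23), (11, 31)])

Answer: 17
NONE
NONE
NONE
17
6
33
NONE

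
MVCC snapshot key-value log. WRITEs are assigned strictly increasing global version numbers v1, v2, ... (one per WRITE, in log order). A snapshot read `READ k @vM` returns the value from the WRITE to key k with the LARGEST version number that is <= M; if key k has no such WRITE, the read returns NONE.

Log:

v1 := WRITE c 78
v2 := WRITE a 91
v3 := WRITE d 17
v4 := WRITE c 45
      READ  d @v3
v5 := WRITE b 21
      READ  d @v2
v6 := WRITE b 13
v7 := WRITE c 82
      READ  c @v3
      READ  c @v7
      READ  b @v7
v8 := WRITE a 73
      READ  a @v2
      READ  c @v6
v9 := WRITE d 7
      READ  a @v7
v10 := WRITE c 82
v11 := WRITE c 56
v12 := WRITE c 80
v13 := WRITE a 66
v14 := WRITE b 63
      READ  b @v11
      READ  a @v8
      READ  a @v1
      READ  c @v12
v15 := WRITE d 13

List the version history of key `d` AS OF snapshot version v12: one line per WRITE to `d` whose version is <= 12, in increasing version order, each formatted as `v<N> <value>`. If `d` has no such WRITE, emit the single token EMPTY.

Answer: v3 17
v9 7

Derivation:
Scan writes for key=d with version <= 12:
  v1 WRITE c 78 -> skip
  v2 WRITE a 91 -> skip
  v3 WRITE d 17 -> keep
  v4 WRITE c 45 -> skip
  v5 WRITE b 21 -> skip
  v6 WRITE b 13 -> skip
  v7 WRITE c 82 -> skip
  v8 WRITE a 73 -> skip
  v9 WRITE d 7 -> keep
  v10 WRITE c 82 -> skip
  v11 WRITE c 56 -> skip
  v12 WRITE c 80 -> skip
  v13 WRITE a 66 -> skip
  v14 WRITE b 63 -> skip
  v15 WRITE d 13 -> drop (> snap)
Collected: [(3, 17), (9, 7)]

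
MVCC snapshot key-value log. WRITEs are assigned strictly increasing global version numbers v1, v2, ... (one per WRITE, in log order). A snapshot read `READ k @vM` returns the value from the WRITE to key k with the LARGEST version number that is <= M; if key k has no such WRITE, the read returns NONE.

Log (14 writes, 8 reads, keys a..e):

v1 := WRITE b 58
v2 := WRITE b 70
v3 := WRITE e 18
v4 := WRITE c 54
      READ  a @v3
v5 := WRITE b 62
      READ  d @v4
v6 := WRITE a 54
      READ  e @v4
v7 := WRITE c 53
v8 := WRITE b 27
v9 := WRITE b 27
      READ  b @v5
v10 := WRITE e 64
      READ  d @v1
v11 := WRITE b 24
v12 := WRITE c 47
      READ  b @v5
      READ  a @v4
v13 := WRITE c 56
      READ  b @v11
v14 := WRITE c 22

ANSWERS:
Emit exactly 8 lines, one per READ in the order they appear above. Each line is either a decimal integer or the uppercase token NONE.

Answer: NONE
NONE
18
62
NONE
62
NONE
24

Derivation:
v1: WRITE b=58  (b history now [(1, 58)])
v2: WRITE b=70  (b history now [(1, 58), (2, 70)])
v3: WRITE e=18  (e history now [(3, 18)])
v4: WRITE c=54  (c history now [(4, 54)])
READ a @v3: history=[] -> no version <= 3 -> NONE
v5: WRITE b=62  (b history now [(1, 58), (2, 70), (5, 62)])
READ d @v4: history=[] -> no version <= 4 -> NONE
v6: WRITE a=54  (a history now [(6, 54)])
READ e @v4: history=[(3, 18)] -> pick v3 -> 18
v7: WRITE c=53  (c history now [(4, 54), (7, 53)])
v8: WRITE b=27  (b history now [(1, 58), (2, 70), (5, 62), (8, 27)])
v9: WRITE b=27  (b history now [(1, 58), (2, 70), (5, 62), (8, 27), (9, 27)])
READ b @v5: history=[(1, 58), (2, 70), (5, 62), (8, 27), (9, 27)] -> pick v5 -> 62
v10: WRITE e=64  (e history now [(3, 18), (10, 64)])
READ d @v1: history=[] -> no version <= 1 -> NONE
v11: WRITE b=24  (b history now [(1, 58), (2, 70), (5, 62), (8, 27), (9, 27), (11, 24)])
v12: WRITE c=47  (c history now [(4, 54), (7, 53), (12, 47)])
READ b @v5: history=[(1, 58), (2, 70), (5, 62), (8, 27), (9, 27), (11, 24)] -> pick v5 -> 62
READ a @v4: history=[(6, 54)] -> no version <= 4 -> NONE
v13: WRITE c=56  (c history now [(4, 54), (7, 53), (12, 47), (13, 56)])
READ b @v11: history=[(1, 58), (2, 70), (5, 62), (8, 27), (9, 27), (11, 24)] -> pick v11 -> 24
v14: WRITE c=22  (c history now [(4, 54), (7, 53), (12, 47), (13, 56), (14, 22)])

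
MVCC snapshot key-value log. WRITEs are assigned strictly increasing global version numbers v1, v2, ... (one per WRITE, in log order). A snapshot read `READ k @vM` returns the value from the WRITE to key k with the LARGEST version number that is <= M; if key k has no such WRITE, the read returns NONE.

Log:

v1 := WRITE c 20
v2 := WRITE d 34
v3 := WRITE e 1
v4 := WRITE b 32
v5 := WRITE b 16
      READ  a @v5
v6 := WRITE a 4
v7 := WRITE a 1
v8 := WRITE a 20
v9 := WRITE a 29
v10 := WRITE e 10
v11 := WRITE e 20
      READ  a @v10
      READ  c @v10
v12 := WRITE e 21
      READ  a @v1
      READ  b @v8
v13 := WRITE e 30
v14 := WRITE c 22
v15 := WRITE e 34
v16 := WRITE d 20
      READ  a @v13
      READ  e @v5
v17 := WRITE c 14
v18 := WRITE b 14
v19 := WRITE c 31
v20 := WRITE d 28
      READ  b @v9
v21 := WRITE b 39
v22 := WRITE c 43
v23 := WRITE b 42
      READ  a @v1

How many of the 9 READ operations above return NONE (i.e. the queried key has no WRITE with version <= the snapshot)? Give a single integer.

v1: WRITE c=20  (c history now [(1, 20)])
v2: WRITE d=34  (d history now [(2, 34)])
v3: WRITE e=1  (e history now [(3, 1)])
v4: WRITE b=32  (b history now [(4, 32)])
v5: WRITE b=16  (b history now [(4, 32), (5, 16)])
READ a @v5: history=[] -> no version <= 5 -> NONE
v6: WRITE a=4  (a history now [(6, 4)])
v7: WRITE a=1  (a history now [(6, 4), (7, 1)])
v8: WRITE a=20  (a history now [(6, 4), (7, 1), (8, 20)])
v9: WRITE a=29  (a history now [(6, 4), (7, 1), (8, 20), (9, 29)])
v10: WRITE e=10  (e history now [(3, 1), (10, 10)])
v11: WRITE e=20  (e history now [(3, 1), (10, 10), (11, 20)])
READ a @v10: history=[(6, 4), (7, 1), (8, 20), (9, 29)] -> pick v9 -> 29
READ c @v10: history=[(1, 20)] -> pick v1 -> 20
v12: WRITE e=21  (e history now [(3, 1), (10, 10), (11, 20), (12, 21)])
READ a @v1: history=[(6, 4), (7, 1), (8, 20), (9, 29)] -> no version <= 1 -> NONE
READ b @v8: history=[(4, 32), (5, 16)] -> pick v5 -> 16
v13: WRITE e=30  (e history now [(3, 1), (10, 10), (11, 20), (12, 21), (13, 30)])
v14: WRITE c=22  (c history now [(1, 20), (14, 22)])
v15: WRITE e=34  (e history now [(3, 1), (10, 10), (11, 20), (12, 21), (13, 30), (15, 34)])
v16: WRITE d=20  (d history now [(2, 34), (16, 20)])
READ a @v13: history=[(6, 4), (7, 1), (8, 20), (9, 29)] -> pick v9 -> 29
READ e @v5: history=[(3, 1), (10, 10), (11, 20), (12, 21), (13, 30), (15, 34)] -> pick v3 -> 1
v17: WRITE c=14  (c history now [(1, 20), (14, 22), (17, 14)])
v18: WRITE b=14  (b history now [(4, 32), (5, 16), (18, 14)])
v19: WRITE c=31  (c history now [(1, 20), (14, 22), (17, 14), (19, 31)])
v20: WRITE d=28  (d history now [(2, 34), (16, 20), (20, 28)])
READ b @v9: history=[(4, 32), (5, 16), (18, 14)] -> pick v5 -> 16
v21: WRITE b=39  (b history now [(4, 32), (5, 16), (18, 14), (21, 39)])
v22: WRITE c=43  (c history now [(1, 20), (14, 22), (17, 14), (19, 31), (22, 43)])
v23: WRITE b=42  (b history now [(4, 32), (5, 16), (18, 14), (21, 39), (23, 42)])
READ a @v1: history=[(6, 4), (7, 1), (8, 20), (9, 29)] -> no version <= 1 -> NONE
Read results in order: ['NONE', '29', '20', 'NONE', '16', '29', '1', '16', 'NONE']
NONE count = 3

Answer: 3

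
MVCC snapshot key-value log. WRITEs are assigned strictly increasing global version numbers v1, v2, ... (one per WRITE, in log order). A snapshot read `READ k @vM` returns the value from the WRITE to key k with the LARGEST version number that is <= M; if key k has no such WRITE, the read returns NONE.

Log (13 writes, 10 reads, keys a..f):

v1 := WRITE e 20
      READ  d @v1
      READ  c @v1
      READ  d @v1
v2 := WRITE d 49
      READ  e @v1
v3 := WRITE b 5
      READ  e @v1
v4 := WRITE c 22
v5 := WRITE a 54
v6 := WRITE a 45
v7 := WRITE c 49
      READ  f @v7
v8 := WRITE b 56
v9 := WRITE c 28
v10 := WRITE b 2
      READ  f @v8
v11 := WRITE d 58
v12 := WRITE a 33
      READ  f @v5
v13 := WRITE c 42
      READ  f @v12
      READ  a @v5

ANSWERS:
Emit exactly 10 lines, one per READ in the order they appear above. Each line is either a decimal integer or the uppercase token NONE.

Answer: NONE
NONE
NONE
20
20
NONE
NONE
NONE
NONE
54

Derivation:
v1: WRITE e=20  (e history now [(1, 20)])
READ d @v1: history=[] -> no version <= 1 -> NONE
READ c @v1: history=[] -> no version <= 1 -> NONE
READ d @v1: history=[] -> no version <= 1 -> NONE
v2: WRITE d=49  (d history now [(2, 49)])
READ e @v1: history=[(1, 20)] -> pick v1 -> 20
v3: WRITE b=5  (b history now [(3, 5)])
READ e @v1: history=[(1, 20)] -> pick v1 -> 20
v4: WRITE c=22  (c history now [(4, 22)])
v5: WRITE a=54  (a history now [(5, 54)])
v6: WRITE a=45  (a history now [(5, 54), (6, 45)])
v7: WRITE c=49  (c history now [(4, 22), (7, 49)])
READ f @v7: history=[] -> no version <= 7 -> NONE
v8: WRITE b=56  (b history now [(3, 5), (8, 56)])
v9: WRITE c=28  (c history now [(4, 22), (7, 49), (9, 28)])
v10: WRITE b=2  (b history now [(3, 5), (8, 56), (10, 2)])
READ f @v8: history=[] -> no version <= 8 -> NONE
v11: WRITE d=58  (d history now [(2, 49), (11, 58)])
v12: WRITE a=33  (a history now [(5, 54), (6, 45), (12, 33)])
READ f @v5: history=[] -> no version <= 5 -> NONE
v13: WRITE c=42  (c history now [(4, 22), (7, 49), (9, 28), (13, 42)])
READ f @v12: history=[] -> no version <= 12 -> NONE
READ a @v5: history=[(5, 54), (6, 45), (12, 33)] -> pick v5 -> 54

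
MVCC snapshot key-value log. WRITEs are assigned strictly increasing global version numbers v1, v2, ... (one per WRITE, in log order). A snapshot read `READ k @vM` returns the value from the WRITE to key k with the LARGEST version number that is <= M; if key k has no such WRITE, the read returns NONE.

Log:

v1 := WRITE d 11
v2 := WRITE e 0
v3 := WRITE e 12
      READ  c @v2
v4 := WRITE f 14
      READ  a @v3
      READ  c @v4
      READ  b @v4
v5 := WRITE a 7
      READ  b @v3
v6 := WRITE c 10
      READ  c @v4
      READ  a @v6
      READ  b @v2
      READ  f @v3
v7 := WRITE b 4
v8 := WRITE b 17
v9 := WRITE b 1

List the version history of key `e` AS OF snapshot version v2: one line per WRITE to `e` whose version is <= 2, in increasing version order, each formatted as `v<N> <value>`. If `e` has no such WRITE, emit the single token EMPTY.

Answer: v2 0

Derivation:
Scan writes for key=e with version <= 2:
  v1 WRITE d 11 -> skip
  v2 WRITE e 0 -> keep
  v3 WRITE e 12 -> drop (> snap)
  v4 WRITE f 14 -> skip
  v5 WRITE a 7 -> skip
  v6 WRITE c 10 -> skip
  v7 WRITE b 4 -> skip
  v8 WRITE b 17 -> skip
  v9 WRITE b 1 -> skip
Collected: [(2, 0)]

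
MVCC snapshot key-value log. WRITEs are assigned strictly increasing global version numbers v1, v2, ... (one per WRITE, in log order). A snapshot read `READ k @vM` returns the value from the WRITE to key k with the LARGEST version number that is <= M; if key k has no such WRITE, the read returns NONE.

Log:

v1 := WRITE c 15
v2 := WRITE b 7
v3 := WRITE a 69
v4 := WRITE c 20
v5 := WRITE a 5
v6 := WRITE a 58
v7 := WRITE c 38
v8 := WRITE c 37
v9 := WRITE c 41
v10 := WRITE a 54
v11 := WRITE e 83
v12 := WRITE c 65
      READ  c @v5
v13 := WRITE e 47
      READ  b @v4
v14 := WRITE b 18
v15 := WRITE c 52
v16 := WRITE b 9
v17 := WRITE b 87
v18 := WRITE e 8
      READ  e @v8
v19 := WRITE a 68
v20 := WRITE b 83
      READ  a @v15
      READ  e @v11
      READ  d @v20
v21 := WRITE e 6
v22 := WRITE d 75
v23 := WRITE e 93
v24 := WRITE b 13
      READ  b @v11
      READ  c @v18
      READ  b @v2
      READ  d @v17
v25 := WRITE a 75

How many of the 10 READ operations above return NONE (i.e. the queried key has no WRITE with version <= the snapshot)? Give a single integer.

v1: WRITE c=15  (c history now [(1, 15)])
v2: WRITE b=7  (b history now [(2, 7)])
v3: WRITE a=69  (a history now [(3, 69)])
v4: WRITE c=20  (c history now [(1, 15), (4, 20)])
v5: WRITE a=5  (a history now [(3, 69), (5, 5)])
v6: WRITE a=58  (a history now [(3, 69), (5, 5), (6, 58)])
v7: WRITE c=38  (c history now [(1, 15), (4, 20), (7, 38)])
v8: WRITE c=37  (c history now [(1, 15), (4, 20), (7, 38), (8, 37)])
v9: WRITE c=41  (c history now [(1, 15), (4, 20), (7, 38), (8, 37), (9, 41)])
v10: WRITE a=54  (a history now [(3, 69), (5, 5), (6, 58), (10, 54)])
v11: WRITE e=83  (e history now [(11, 83)])
v12: WRITE c=65  (c history now [(1, 15), (4, 20), (7, 38), (8, 37), (9, 41), (12, 65)])
READ c @v5: history=[(1, 15), (4, 20), (7, 38), (8, 37), (9, 41), (12, 65)] -> pick v4 -> 20
v13: WRITE e=47  (e history now [(11, 83), (13, 47)])
READ b @v4: history=[(2, 7)] -> pick v2 -> 7
v14: WRITE b=18  (b history now [(2, 7), (14, 18)])
v15: WRITE c=52  (c history now [(1, 15), (4, 20), (7, 38), (8, 37), (9, 41), (12, 65), (15, 52)])
v16: WRITE b=9  (b history now [(2, 7), (14, 18), (16, 9)])
v17: WRITE b=87  (b history now [(2, 7), (14, 18), (16, 9), (17, 87)])
v18: WRITE e=8  (e history now [(11, 83), (13, 47), (18, 8)])
READ e @v8: history=[(11, 83), (13, 47), (18, 8)] -> no version <= 8 -> NONE
v19: WRITE a=68  (a history now [(3, 69), (5, 5), (6, 58), (10, 54), (19, 68)])
v20: WRITE b=83  (b history now [(2, 7), (14, 18), (16, 9), (17, 87), (20, 83)])
READ a @v15: history=[(3, 69), (5, 5), (6, 58), (10, 54), (19, 68)] -> pick v10 -> 54
READ e @v11: history=[(11, 83), (13, 47), (18, 8)] -> pick v11 -> 83
READ d @v20: history=[] -> no version <= 20 -> NONE
v21: WRITE e=6  (e history now [(11, 83), (13, 47), (18, 8), (21, 6)])
v22: WRITE d=75  (d history now [(22, 75)])
v23: WRITE e=93  (e history now [(11, 83), (13, 47), (18, 8), (21, 6), (23, 93)])
v24: WRITE b=13  (b history now [(2, 7), (14, 18), (16, 9), (17, 87), (20, 83), (24, 13)])
READ b @v11: history=[(2, 7), (14, 18), (16, 9), (17, 87), (20, 83), (24, 13)] -> pick v2 -> 7
READ c @v18: history=[(1, 15), (4, 20), (7, 38), (8, 37), (9, 41), (12, 65), (15, 52)] -> pick v15 -> 52
READ b @v2: history=[(2, 7), (14, 18), (16, 9), (17, 87), (20, 83), (24, 13)] -> pick v2 -> 7
READ d @v17: history=[(22, 75)] -> no version <= 17 -> NONE
v25: WRITE a=75  (a history now [(3, 69), (5, 5), (6, 58), (10, 54), (19, 68), (25, 75)])
Read results in order: ['20', '7', 'NONE', '54', '83', 'NONE', '7', '52', '7', 'NONE']
NONE count = 3

Answer: 3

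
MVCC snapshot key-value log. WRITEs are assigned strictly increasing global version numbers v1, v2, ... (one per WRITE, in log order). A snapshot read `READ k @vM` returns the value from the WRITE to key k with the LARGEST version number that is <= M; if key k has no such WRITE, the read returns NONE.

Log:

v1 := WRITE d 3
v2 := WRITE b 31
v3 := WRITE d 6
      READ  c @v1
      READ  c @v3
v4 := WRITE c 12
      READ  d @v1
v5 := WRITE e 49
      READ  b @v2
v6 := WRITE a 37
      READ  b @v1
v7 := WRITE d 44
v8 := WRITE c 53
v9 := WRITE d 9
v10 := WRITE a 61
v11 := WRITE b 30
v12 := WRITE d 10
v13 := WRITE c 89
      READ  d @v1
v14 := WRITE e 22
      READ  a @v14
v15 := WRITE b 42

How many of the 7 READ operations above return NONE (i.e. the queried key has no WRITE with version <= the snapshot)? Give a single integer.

Answer: 3

Derivation:
v1: WRITE d=3  (d history now [(1, 3)])
v2: WRITE b=31  (b history now [(2, 31)])
v3: WRITE d=6  (d history now [(1, 3), (3, 6)])
READ c @v1: history=[] -> no version <= 1 -> NONE
READ c @v3: history=[] -> no version <= 3 -> NONE
v4: WRITE c=12  (c history now [(4, 12)])
READ d @v1: history=[(1, 3), (3, 6)] -> pick v1 -> 3
v5: WRITE e=49  (e history now [(5, 49)])
READ b @v2: history=[(2, 31)] -> pick v2 -> 31
v6: WRITE a=37  (a history now [(6, 37)])
READ b @v1: history=[(2, 31)] -> no version <= 1 -> NONE
v7: WRITE d=44  (d history now [(1, 3), (3, 6), (7, 44)])
v8: WRITE c=53  (c history now [(4, 12), (8, 53)])
v9: WRITE d=9  (d history now [(1, 3), (3, 6), (7, 44), (9, 9)])
v10: WRITE a=61  (a history now [(6, 37), (10, 61)])
v11: WRITE b=30  (b history now [(2, 31), (11, 30)])
v12: WRITE d=10  (d history now [(1, 3), (3, 6), (7, 44), (9, 9), (12, 10)])
v13: WRITE c=89  (c history now [(4, 12), (8, 53), (13, 89)])
READ d @v1: history=[(1, 3), (3, 6), (7, 44), (9, 9), (12, 10)] -> pick v1 -> 3
v14: WRITE e=22  (e history now [(5, 49), (14, 22)])
READ a @v14: history=[(6, 37), (10, 61)] -> pick v10 -> 61
v15: WRITE b=42  (b history now [(2, 31), (11, 30), (15, 42)])
Read results in order: ['NONE', 'NONE', '3', '31', 'NONE', '3', '61']
NONE count = 3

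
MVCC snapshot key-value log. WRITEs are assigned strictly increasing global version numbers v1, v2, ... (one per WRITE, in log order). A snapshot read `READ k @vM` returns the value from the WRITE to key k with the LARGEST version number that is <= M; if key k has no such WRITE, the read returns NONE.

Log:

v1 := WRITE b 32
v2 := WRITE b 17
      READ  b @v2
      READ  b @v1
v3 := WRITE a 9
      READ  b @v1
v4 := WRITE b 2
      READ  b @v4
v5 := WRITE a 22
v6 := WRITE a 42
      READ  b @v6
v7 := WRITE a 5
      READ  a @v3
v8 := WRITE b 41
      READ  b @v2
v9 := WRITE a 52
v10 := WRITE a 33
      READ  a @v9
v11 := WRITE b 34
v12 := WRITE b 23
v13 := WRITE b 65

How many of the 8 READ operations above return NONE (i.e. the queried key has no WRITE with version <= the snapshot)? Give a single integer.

Answer: 0

Derivation:
v1: WRITE b=32  (b history now [(1, 32)])
v2: WRITE b=17  (b history now [(1, 32), (2, 17)])
READ b @v2: history=[(1, 32), (2, 17)] -> pick v2 -> 17
READ b @v1: history=[(1, 32), (2, 17)] -> pick v1 -> 32
v3: WRITE a=9  (a history now [(3, 9)])
READ b @v1: history=[(1, 32), (2, 17)] -> pick v1 -> 32
v4: WRITE b=2  (b history now [(1, 32), (2, 17), (4, 2)])
READ b @v4: history=[(1, 32), (2, 17), (4, 2)] -> pick v4 -> 2
v5: WRITE a=22  (a history now [(3, 9), (5, 22)])
v6: WRITE a=42  (a history now [(3, 9), (5, 22), (6, 42)])
READ b @v6: history=[(1, 32), (2, 17), (4, 2)] -> pick v4 -> 2
v7: WRITE a=5  (a history now [(3, 9), (5, 22), (6, 42), (7, 5)])
READ a @v3: history=[(3, 9), (5, 22), (6, 42), (7, 5)] -> pick v3 -> 9
v8: WRITE b=41  (b history now [(1, 32), (2, 17), (4, 2), (8, 41)])
READ b @v2: history=[(1, 32), (2, 17), (4, 2), (8, 41)] -> pick v2 -> 17
v9: WRITE a=52  (a history now [(3, 9), (5, 22), (6, 42), (7, 5), (9, 52)])
v10: WRITE a=33  (a history now [(3, 9), (5, 22), (6, 42), (7, 5), (9, 52), (10, 33)])
READ a @v9: history=[(3, 9), (5, 22), (6, 42), (7, 5), (9, 52), (10, 33)] -> pick v9 -> 52
v11: WRITE b=34  (b history now [(1, 32), (2, 17), (4, 2), (8, 41), (11, 34)])
v12: WRITE b=23  (b history now [(1, 32), (2, 17), (4, 2), (8, 41), (11, 34), (12, 23)])
v13: WRITE b=65  (b history now [(1, 32), (2, 17), (4, 2), (8, 41), (11, 34), (12, 23), (13, 65)])
Read results in order: ['17', '32', '32', '2', '2', '9', '17', '52']
NONE count = 0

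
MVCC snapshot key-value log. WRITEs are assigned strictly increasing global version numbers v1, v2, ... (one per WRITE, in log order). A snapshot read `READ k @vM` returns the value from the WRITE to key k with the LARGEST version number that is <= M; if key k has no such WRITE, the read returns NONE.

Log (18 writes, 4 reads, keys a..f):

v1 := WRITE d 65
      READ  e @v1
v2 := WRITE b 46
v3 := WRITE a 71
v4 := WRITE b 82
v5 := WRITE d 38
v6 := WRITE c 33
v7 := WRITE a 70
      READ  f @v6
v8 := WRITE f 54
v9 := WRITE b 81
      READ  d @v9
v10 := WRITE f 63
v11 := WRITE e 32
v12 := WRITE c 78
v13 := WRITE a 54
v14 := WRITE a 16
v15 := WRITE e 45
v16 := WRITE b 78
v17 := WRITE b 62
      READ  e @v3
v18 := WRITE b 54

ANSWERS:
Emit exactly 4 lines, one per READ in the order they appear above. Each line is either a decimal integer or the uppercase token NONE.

Answer: NONE
NONE
38
NONE

Derivation:
v1: WRITE d=65  (d history now [(1, 65)])
READ e @v1: history=[] -> no version <= 1 -> NONE
v2: WRITE b=46  (b history now [(2, 46)])
v3: WRITE a=71  (a history now [(3, 71)])
v4: WRITE b=82  (b history now [(2, 46), (4, 82)])
v5: WRITE d=38  (d history now [(1, 65), (5, 38)])
v6: WRITE c=33  (c history now [(6, 33)])
v7: WRITE a=70  (a history now [(3, 71), (7, 70)])
READ f @v6: history=[] -> no version <= 6 -> NONE
v8: WRITE f=54  (f history now [(8, 54)])
v9: WRITE b=81  (b history now [(2, 46), (4, 82), (9, 81)])
READ d @v9: history=[(1, 65), (5, 38)] -> pick v5 -> 38
v10: WRITE f=63  (f history now [(8, 54), (10, 63)])
v11: WRITE e=32  (e history now [(11, 32)])
v12: WRITE c=78  (c history now [(6, 33), (12, 78)])
v13: WRITE a=54  (a history now [(3, 71), (7, 70), (13, 54)])
v14: WRITE a=16  (a history now [(3, 71), (7, 70), (13, 54), (14, 16)])
v15: WRITE e=45  (e history now [(11, 32), (15, 45)])
v16: WRITE b=78  (b history now [(2, 46), (4, 82), (9, 81), (16, 78)])
v17: WRITE b=62  (b history now [(2, 46), (4, 82), (9, 81), (16, 78), (17, 62)])
READ e @v3: history=[(11, 32), (15, 45)] -> no version <= 3 -> NONE
v18: WRITE b=54  (b history now [(2, 46), (4, 82), (9, 81), (16, 78), (17, 62), (18, 54)])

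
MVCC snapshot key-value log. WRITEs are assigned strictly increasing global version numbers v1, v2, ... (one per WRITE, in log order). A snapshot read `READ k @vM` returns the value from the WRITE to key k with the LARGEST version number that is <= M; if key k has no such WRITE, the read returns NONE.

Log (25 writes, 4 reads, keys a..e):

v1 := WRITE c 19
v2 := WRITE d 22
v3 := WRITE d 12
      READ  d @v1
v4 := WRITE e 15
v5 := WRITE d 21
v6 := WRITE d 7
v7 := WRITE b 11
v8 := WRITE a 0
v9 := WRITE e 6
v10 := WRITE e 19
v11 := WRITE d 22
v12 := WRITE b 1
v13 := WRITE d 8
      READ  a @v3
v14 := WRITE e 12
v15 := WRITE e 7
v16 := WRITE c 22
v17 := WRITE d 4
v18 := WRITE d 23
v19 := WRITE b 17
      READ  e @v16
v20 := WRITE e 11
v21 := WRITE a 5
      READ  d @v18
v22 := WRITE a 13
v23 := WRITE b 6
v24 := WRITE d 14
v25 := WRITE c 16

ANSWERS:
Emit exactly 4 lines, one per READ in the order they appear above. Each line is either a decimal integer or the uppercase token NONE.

Answer: NONE
NONE
7
23

Derivation:
v1: WRITE c=19  (c history now [(1, 19)])
v2: WRITE d=22  (d history now [(2, 22)])
v3: WRITE d=12  (d history now [(2, 22), (3, 12)])
READ d @v1: history=[(2, 22), (3, 12)] -> no version <= 1 -> NONE
v4: WRITE e=15  (e history now [(4, 15)])
v5: WRITE d=21  (d history now [(2, 22), (3, 12), (5, 21)])
v6: WRITE d=7  (d history now [(2, 22), (3, 12), (5, 21), (6, 7)])
v7: WRITE b=11  (b history now [(7, 11)])
v8: WRITE a=0  (a history now [(8, 0)])
v9: WRITE e=6  (e history now [(4, 15), (9, 6)])
v10: WRITE e=19  (e history now [(4, 15), (9, 6), (10, 19)])
v11: WRITE d=22  (d history now [(2, 22), (3, 12), (5, 21), (6, 7), (11, 22)])
v12: WRITE b=1  (b history now [(7, 11), (12, 1)])
v13: WRITE d=8  (d history now [(2, 22), (3, 12), (5, 21), (6, 7), (11, 22), (13, 8)])
READ a @v3: history=[(8, 0)] -> no version <= 3 -> NONE
v14: WRITE e=12  (e history now [(4, 15), (9, 6), (10, 19), (14, 12)])
v15: WRITE e=7  (e history now [(4, 15), (9, 6), (10, 19), (14, 12), (15, 7)])
v16: WRITE c=22  (c history now [(1, 19), (16, 22)])
v17: WRITE d=4  (d history now [(2, 22), (3, 12), (5, 21), (6, 7), (11, 22), (13, 8), (17, 4)])
v18: WRITE d=23  (d history now [(2, 22), (3, 12), (5, 21), (6, 7), (11, 22), (13, 8), (17, 4), (18, 23)])
v19: WRITE b=17  (b history now [(7, 11), (12, 1), (19, 17)])
READ e @v16: history=[(4, 15), (9, 6), (10, 19), (14, 12), (15, 7)] -> pick v15 -> 7
v20: WRITE e=11  (e history now [(4, 15), (9, 6), (10, 19), (14, 12), (15, 7), (20, 11)])
v21: WRITE a=5  (a history now [(8, 0), (21, 5)])
READ d @v18: history=[(2, 22), (3, 12), (5, 21), (6, 7), (11, 22), (13, 8), (17, 4), (18, 23)] -> pick v18 -> 23
v22: WRITE a=13  (a history now [(8, 0), (21, 5), (22, 13)])
v23: WRITE b=6  (b history now [(7, 11), (12, 1), (19, 17), (23, 6)])
v24: WRITE d=14  (d history now [(2, 22), (3, 12), (5, 21), (6, 7), (11, 22), (13, 8), (17, 4), (18, 23), (24, 14)])
v25: WRITE c=16  (c history now [(1, 19), (16, 22), (25, 16)])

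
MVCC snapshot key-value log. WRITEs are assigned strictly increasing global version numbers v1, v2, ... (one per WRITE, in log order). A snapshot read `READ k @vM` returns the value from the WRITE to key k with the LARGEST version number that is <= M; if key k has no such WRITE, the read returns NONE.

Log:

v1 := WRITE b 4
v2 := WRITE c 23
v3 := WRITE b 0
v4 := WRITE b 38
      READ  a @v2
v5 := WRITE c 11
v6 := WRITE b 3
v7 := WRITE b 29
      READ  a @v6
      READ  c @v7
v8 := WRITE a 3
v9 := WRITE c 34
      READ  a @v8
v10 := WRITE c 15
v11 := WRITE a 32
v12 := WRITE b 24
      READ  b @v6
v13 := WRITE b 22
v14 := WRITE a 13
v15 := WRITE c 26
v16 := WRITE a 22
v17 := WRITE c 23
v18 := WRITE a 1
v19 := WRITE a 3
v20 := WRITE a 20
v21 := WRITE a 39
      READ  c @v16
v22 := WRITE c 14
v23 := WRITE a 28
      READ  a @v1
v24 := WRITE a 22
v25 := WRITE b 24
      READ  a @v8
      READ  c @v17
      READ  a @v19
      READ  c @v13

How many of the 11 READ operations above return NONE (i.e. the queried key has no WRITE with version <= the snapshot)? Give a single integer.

Answer: 3

Derivation:
v1: WRITE b=4  (b history now [(1, 4)])
v2: WRITE c=23  (c history now [(2, 23)])
v3: WRITE b=0  (b history now [(1, 4), (3, 0)])
v4: WRITE b=38  (b history now [(1, 4), (3, 0), (4, 38)])
READ a @v2: history=[] -> no version <= 2 -> NONE
v5: WRITE c=11  (c history now [(2, 23), (5, 11)])
v6: WRITE b=3  (b history now [(1, 4), (3, 0), (4, 38), (6, 3)])
v7: WRITE b=29  (b history now [(1, 4), (3, 0), (4, 38), (6, 3), (7, 29)])
READ a @v6: history=[] -> no version <= 6 -> NONE
READ c @v7: history=[(2, 23), (5, 11)] -> pick v5 -> 11
v8: WRITE a=3  (a history now [(8, 3)])
v9: WRITE c=34  (c history now [(2, 23), (5, 11), (9, 34)])
READ a @v8: history=[(8, 3)] -> pick v8 -> 3
v10: WRITE c=15  (c history now [(2, 23), (5, 11), (9, 34), (10, 15)])
v11: WRITE a=32  (a history now [(8, 3), (11, 32)])
v12: WRITE b=24  (b history now [(1, 4), (3, 0), (4, 38), (6, 3), (7, 29), (12, 24)])
READ b @v6: history=[(1, 4), (3, 0), (4, 38), (6, 3), (7, 29), (12, 24)] -> pick v6 -> 3
v13: WRITE b=22  (b history now [(1, 4), (3, 0), (4, 38), (6, 3), (7, 29), (12, 24), (13, 22)])
v14: WRITE a=13  (a history now [(8, 3), (11, 32), (14, 13)])
v15: WRITE c=26  (c history now [(2, 23), (5, 11), (9, 34), (10, 15), (15, 26)])
v16: WRITE a=22  (a history now [(8, 3), (11, 32), (14, 13), (16, 22)])
v17: WRITE c=23  (c history now [(2, 23), (5, 11), (9, 34), (10, 15), (15, 26), (17, 23)])
v18: WRITE a=1  (a history now [(8, 3), (11, 32), (14, 13), (16, 22), (18, 1)])
v19: WRITE a=3  (a history now [(8, 3), (11, 32), (14, 13), (16, 22), (18, 1), (19, 3)])
v20: WRITE a=20  (a history now [(8, 3), (11, 32), (14, 13), (16, 22), (18, 1), (19, 3), (20, 20)])
v21: WRITE a=39  (a history now [(8, 3), (11, 32), (14, 13), (16, 22), (18, 1), (19, 3), (20, 20), (21, 39)])
READ c @v16: history=[(2, 23), (5, 11), (9, 34), (10, 15), (15, 26), (17, 23)] -> pick v15 -> 26
v22: WRITE c=14  (c history now [(2, 23), (5, 11), (9, 34), (10, 15), (15, 26), (17, 23), (22, 14)])
v23: WRITE a=28  (a history now [(8, 3), (11, 32), (14, 13), (16, 22), (18, 1), (19, 3), (20, 20), (21, 39), (23, 28)])
READ a @v1: history=[(8, 3), (11, 32), (14, 13), (16, 22), (18, 1), (19, 3), (20, 20), (21, 39), (23, 28)] -> no version <= 1 -> NONE
v24: WRITE a=22  (a history now [(8, 3), (11, 32), (14, 13), (16, 22), (18, 1), (19, 3), (20, 20), (21, 39), (23, 28), (24, 22)])
v25: WRITE b=24  (b history now [(1, 4), (3, 0), (4, 38), (6, 3), (7, 29), (12, 24), (13, 22), (25, 24)])
READ a @v8: history=[(8, 3), (11, 32), (14, 13), (16, 22), (18, 1), (19, 3), (20, 20), (21, 39), (23, 28), (24, 22)] -> pick v8 -> 3
READ c @v17: history=[(2, 23), (5, 11), (9, 34), (10, 15), (15, 26), (17, 23), (22, 14)] -> pick v17 -> 23
READ a @v19: history=[(8, 3), (11, 32), (14, 13), (16, 22), (18, 1), (19, 3), (20, 20), (21, 39), (23, 28), (24, 22)] -> pick v19 -> 3
READ c @v13: history=[(2, 23), (5, 11), (9, 34), (10, 15), (15, 26), (17, 23), (22, 14)] -> pick v10 -> 15
Read results in order: ['NONE', 'NONE', '11', '3', '3', '26', 'NONE', '3', '23', '3', '15']
NONE count = 3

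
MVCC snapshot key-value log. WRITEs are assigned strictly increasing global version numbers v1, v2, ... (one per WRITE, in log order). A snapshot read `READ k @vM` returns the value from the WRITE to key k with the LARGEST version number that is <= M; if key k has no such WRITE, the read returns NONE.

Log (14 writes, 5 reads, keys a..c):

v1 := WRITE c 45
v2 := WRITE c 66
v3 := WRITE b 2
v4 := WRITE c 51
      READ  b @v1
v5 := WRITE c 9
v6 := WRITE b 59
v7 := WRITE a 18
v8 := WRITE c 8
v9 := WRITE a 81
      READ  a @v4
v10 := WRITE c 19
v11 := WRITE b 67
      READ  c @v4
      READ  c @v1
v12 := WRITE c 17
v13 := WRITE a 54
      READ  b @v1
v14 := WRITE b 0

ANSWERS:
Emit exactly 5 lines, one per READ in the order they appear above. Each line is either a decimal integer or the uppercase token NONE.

Answer: NONE
NONE
51
45
NONE

Derivation:
v1: WRITE c=45  (c history now [(1, 45)])
v2: WRITE c=66  (c history now [(1, 45), (2, 66)])
v3: WRITE b=2  (b history now [(3, 2)])
v4: WRITE c=51  (c history now [(1, 45), (2, 66), (4, 51)])
READ b @v1: history=[(3, 2)] -> no version <= 1 -> NONE
v5: WRITE c=9  (c history now [(1, 45), (2, 66), (4, 51), (5, 9)])
v6: WRITE b=59  (b history now [(3, 2), (6, 59)])
v7: WRITE a=18  (a history now [(7, 18)])
v8: WRITE c=8  (c history now [(1, 45), (2, 66), (4, 51), (5, 9), (8, 8)])
v9: WRITE a=81  (a history now [(7, 18), (9, 81)])
READ a @v4: history=[(7, 18), (9, 81)] -> no version <= 4 -> NONE
v10: WRITE c=19  (c history now [(1, 45), (2, 66), (4, 51), (5, 9), (8, 8), (10, 19)])
v11: WRITE b=67  (b history now [(3, 2), (6, 59), (11, 67)])
READ c @v4: history=[(1, 45), (2, 66), (4, 51), (5, 9), (8, 8), (10, 19)] -> pick v4 -> 51
READ c @v1: history=[(1, 45), (2, 66), (4, 51), (5, 9), (8, 8), (10, 19)] -> pick v1 -> 45
v12: WRITE c=17  (c history now [(1, 45), (2, 66), (4, 51), (5, 9), (8, 8), (10, 19), (12, 17)])
v13: WRITE a=54  (a history now [(7, 18), (9, 81), (13, 54)])
READ b @v1: history=[(3, 2), (6, 59), (11, 67)] -> no version <= 1 -> NONE
v14: WRITE b=0  (b history now [(3, 2), (6, 59), (11, 67), (14, 0)])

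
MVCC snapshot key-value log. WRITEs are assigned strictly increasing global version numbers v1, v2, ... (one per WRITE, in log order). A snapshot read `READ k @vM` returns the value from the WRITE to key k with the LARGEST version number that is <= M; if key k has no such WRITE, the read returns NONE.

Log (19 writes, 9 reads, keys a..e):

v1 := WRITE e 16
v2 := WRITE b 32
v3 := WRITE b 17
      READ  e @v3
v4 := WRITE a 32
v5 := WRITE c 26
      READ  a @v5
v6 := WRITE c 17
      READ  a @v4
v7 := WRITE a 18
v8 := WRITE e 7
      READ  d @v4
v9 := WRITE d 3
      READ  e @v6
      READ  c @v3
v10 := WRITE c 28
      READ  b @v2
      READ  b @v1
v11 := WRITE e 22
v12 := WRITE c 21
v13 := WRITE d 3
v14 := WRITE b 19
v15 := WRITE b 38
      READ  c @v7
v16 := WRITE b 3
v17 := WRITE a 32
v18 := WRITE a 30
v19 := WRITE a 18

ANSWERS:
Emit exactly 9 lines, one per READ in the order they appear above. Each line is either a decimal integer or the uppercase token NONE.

v1: WRITE e=16  (e history now [(1, 16)])
v2: WRITE b=32  (b history now [(2, 32)])
v3: WRITE b=17  (b history now [(2, 32), (3, 17)])
READ e @v3: history=[(1, 16)] -> pick v1 -> 16
v4: WRITE a=32  (a history now [(4, 32)])
v5: WRITE c=26  (c history now [(5, 26)])
READ a @v5: history=[(4, 32)] -> pick v4 -> 32
v6: WRITE c=17  (c history now [(5, 26), (6, 17)])
READ a @v4: history=[(4, 32)] -> pick v4 -> 32
v7: WRITE a=18  (a history now [(4, 32), (7, 18)])
v8: WRITE e=7  (e history now [(1, 16), (8, 7)])
READ d @v4: history=[] -> no version <= 4 -> NONE
v9: WRITE d=3  (d history now [(9, 3)])
READ e @v6: history=[(1, 16), (8, 7)] -> pick v1 -> 16
READ c @v3: history=[(5, 26), (6, 17)] -> no version <= 3 -> NONE
v10: WRITE c=28  (c history now [(5, 26), (6, 17), (10, 28)])
READ b @v2: history=[(2, 32), (3, 17)] -> pick v2 -> 32
READ b @v1: history=[(2, 32), (3, 17)] -> no version <= 1 -> NONE
v11: WRITE e=22  (e history now [(1, 16), (8, 7), (11, 22)])
v12: WRITE c=21  (c history now [(5, 26), (6, 17), (10, 28), (12, 21)])
v13: WRITE d=3  (d history now [(9, 3), (13, 3)])
v14: WRITE b=19  (b history now [(2, 32), (3, 17), (14, 19)])
v15: WRITE b=38  (b history now [(2, 32), (3, 17), (14, 19), (15, 38)])
READ c @v7: history=[(5, 26), (6, 17), (10, 28), (12, 21)] -> pick v6 -> 17
v16: WRITE b=3  (b history now [(2, 32), (3, 17), (14, 19), (15, 38), (16, 3)])
v17: WRITE a=32  (a history now [(4, 32), (7, 18), (17, 32)])
v18: WRITE a=30  (a history now [(4, 32), (7, 18), (17, 32), (18, 30)])
v19: WRITE a=18  (a history now [(4, 32), (7, 18), (17, 32), (18, 30), (19, 18)])

Answer: 16
32
32
NONE
16
NONE
32
NONE
17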